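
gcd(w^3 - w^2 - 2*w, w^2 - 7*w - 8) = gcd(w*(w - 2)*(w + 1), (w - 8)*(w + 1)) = w + 1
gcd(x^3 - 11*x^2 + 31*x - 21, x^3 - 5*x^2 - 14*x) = x - 7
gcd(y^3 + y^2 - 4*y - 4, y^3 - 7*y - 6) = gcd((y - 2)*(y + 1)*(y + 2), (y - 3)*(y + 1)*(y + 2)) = y^2 + 3*y + 2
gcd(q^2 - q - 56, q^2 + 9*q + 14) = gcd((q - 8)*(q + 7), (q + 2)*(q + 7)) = q + 7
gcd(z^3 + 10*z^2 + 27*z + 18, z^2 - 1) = z + 1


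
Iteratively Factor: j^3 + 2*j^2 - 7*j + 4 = (j - 1)*(j^2 + 3*j - 4) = (j - 1)*(j + 4)*(j - 1)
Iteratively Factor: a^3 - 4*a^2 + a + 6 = (a - 3)*(a^2 - a - 2) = (a - 3)*(a - 2)*(a + 1)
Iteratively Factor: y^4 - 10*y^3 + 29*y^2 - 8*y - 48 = (y - 4)*(y^3 - 6*y^2 + 5*y + 12) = (y - 4)*(y - 3)*(y^2 - 3*y - 4) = (y - 4)^2*(y - 3)*(y + 1)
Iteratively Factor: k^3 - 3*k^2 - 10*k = (k + 2)*(k^2 - 5*k) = k*(k + 2)*(k - 5)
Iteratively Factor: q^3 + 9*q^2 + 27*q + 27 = (q + 3)*(q^2 + 6*q + 9) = (q + 3)^2*(q + 3)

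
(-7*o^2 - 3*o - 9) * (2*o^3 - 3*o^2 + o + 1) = -14*o^5 + 15*o^4 - 16*o^3 + 17*o^2 - 12*o - 9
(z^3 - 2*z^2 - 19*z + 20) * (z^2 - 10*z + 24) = z^5 - 12*z^4 + 25*z^3 + 162*z^2 - 656*z + 480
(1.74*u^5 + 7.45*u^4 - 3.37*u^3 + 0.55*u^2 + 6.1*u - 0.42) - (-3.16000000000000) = 1.74*u^5 + 7.45*u^4 - 3.37*u^3 + 0.55*u^2 + 6.1*u + 2.74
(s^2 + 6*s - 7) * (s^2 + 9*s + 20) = s^4 + 15*s^3 + 67*s^2 + 57*s - 140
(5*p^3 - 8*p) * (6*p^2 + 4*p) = 30*p^5 + 20*p^4 - 48*p^3 - 32*p^2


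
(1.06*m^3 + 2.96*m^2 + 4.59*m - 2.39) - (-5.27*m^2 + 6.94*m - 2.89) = 1.06*m^3 + 8.23*m^2 - 2.35*m + 0.5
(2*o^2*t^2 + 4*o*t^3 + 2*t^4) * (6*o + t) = 12*o^3*t^2 + 26*o^2*t^3 + 16*o*t^4 + 2*t^5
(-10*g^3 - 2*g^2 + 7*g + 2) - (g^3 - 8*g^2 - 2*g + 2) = -11*g^3 + 6*g^2 + 9*g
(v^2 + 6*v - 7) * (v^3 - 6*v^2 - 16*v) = v^5 - 59*v^3 - 54*v^2 + 112*v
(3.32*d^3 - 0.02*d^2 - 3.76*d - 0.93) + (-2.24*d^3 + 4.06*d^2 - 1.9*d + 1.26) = 1.08*d^3 + 4.04*d^2 - 5.66*d + 0.33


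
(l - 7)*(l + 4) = l^2 - 3*l - 28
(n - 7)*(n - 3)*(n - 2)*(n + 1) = n^4 - 11*n^3 + 29*n^2 - n - 42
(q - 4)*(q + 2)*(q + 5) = q^3 + 3*q^2 - 18*q - 40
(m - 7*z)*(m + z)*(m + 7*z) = m^3 + m^2*z - 49*m*z^2 - 49*z^3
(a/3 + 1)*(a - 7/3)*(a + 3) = a^3/3 + 11*a^2/9 - 5*a/3 - 7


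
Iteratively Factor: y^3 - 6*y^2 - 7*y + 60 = (y - 5)*(y^2 - y - 12) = (y - 5)*(y - 4)*(y + 3)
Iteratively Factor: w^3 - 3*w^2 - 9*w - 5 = (w - 5)*(w^2 + 2*w + 1) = (w - 5)*(w + 1)*(w + 1)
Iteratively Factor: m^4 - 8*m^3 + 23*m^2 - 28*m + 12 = (m - 2)*(m^3 - 6*m^2 + 11*m - 6) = (m - 3)*(m - 2)*(m^2 - 3*m + 2) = (m - 3)*(m - 2)^2*(m - 1)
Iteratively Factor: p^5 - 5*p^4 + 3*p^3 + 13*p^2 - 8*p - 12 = (p + 1)*(p^4 - 6*p^3 + 9*p^2 + 4*p - 12) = (p + 1)^2*(p^3 - 7*p^2 + 16*p - 12) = (p - 2)*(p + 1)^2*(p^2 - 5*p + 6) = (p - 2)^2*(p + 1)^2*(p - 3)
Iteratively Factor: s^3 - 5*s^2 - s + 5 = (s - 1)*(s^2 - 4*s - 5) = (s - 5)*(s - 1)*(s + 1)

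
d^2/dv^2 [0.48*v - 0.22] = 0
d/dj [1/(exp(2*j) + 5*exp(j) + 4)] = (-2*exp(j) - 5)*exp(j)/(exp(2*j) + 5*exp(j) + 4)^2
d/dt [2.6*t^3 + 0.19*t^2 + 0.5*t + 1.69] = 7.8*t^2 + 0.38*t + 0.5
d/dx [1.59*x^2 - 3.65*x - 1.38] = 3.18*x - 3.65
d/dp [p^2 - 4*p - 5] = 2*p - 4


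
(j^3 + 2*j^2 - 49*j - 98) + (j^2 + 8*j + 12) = j^3 + 3*j^2 - 41*j - 86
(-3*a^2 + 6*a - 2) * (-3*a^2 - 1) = 9*a^4 - 18*a^3 + 9*a^2 - 6*a + 2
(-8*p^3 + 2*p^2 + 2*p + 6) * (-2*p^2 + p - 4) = 16*p^5 - 12*p^4 + 30*p^3 - 18*p^2 - 2*p - 24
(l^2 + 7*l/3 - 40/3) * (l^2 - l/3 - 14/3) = l^4 + 2*l^3 - 169*l^2/9 - 58*l/9 + 560/9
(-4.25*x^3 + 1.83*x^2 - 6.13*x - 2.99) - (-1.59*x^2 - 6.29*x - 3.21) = -4.25*x^3 + 3.42*x^2 + 0.16*x + 0.22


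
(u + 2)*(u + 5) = u^2 + 7*u + 10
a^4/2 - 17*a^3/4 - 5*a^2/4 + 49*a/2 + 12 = (a/2 + 1)*(a - 8)*(a - 3)*(a + 1/2)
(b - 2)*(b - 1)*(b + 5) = b^3 + 2*b^2 - 13*b + 10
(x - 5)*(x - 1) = x^2 - 6*x + 5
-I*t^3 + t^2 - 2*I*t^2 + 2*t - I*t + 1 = (t + 1)*(t + I)*(-I*t - I)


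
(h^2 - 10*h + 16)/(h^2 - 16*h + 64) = (h - 2)/(h - 8)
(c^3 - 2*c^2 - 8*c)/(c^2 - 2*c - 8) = c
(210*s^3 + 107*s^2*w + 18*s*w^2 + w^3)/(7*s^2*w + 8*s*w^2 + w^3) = (30*s^2 + 11*s*w + w^2)/(w*(s + w))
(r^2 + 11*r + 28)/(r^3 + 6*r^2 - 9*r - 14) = (r + 4)/(r^2 - r - 2)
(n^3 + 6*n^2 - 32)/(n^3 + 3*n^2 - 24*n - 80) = (n - 2)/(n - 5)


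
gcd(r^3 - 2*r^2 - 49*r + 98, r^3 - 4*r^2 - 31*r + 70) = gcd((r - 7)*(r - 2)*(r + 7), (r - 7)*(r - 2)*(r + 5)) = r^2 - 9*r + 14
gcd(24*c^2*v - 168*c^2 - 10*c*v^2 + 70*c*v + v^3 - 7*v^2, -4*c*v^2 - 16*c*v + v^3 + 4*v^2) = -4*c + v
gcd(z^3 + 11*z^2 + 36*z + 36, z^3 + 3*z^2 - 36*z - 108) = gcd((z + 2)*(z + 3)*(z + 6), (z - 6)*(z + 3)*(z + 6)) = z^2 + 9*z + 18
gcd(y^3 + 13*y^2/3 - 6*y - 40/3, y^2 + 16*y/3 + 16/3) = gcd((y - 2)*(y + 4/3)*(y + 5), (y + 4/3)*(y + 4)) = y + 4/3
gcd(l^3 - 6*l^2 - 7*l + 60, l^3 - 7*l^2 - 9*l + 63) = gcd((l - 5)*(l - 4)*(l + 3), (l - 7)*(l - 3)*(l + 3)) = l + 3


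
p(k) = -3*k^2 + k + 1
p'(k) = 1 - 6*k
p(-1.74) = -9.82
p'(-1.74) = 11.44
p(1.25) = -2.44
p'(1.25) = -6.50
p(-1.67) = -9.04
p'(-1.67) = 11.02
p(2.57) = -16.24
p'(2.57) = -14.42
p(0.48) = 0.79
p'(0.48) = -1.88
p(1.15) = -1.82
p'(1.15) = -5.90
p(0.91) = -0.57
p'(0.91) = -4.46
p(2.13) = -10.48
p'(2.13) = -11.78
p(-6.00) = -113.00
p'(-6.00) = 37.00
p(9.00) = -233.00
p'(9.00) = -53.00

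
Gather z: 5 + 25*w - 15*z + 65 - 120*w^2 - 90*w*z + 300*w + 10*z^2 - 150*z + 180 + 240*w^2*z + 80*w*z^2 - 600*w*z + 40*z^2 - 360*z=-120*w^2 + 325*w + z^2*(80*w + 50) + z*(240*w^2 - 690*w - 525) + 250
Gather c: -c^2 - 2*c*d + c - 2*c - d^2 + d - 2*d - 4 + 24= -c^2 + c*(-2*d - 1) - d^2 - d + 20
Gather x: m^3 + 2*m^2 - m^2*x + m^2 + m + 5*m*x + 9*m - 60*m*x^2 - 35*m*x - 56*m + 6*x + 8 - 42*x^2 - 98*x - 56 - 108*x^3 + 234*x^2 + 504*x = m^3 + 3*m^2 - 46*m - 108*x^3 + x^2*(192 - 60*m) + x*(-m^2 - 30*m + 412) - 48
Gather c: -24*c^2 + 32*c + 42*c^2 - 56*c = 18*c^2 - 24*c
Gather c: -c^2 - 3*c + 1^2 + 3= -c^2 - 3*c + 4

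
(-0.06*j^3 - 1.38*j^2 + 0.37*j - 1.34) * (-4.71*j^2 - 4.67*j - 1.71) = 0.2826*j^5 + 6.78*j^4 + 4.8045*j^3 + 6.9433*j^2 + 5.6251*j + 2.2914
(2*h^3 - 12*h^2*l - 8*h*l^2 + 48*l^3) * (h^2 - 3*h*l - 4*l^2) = 2*h^5 - 18*h^4*l + 20*h^3*l^2 + 120*h^2*l^3 - 112*h*l^4 - 192*l^5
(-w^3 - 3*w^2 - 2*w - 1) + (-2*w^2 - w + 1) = -w^3 - 5*w^2 - 3*w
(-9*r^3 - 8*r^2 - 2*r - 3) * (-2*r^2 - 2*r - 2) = 18*r^5 + 34*r^4 + 38*r^3 + 26*r^2 + 10*r + 6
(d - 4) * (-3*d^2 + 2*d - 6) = -3*d^3 + 14*d^2 - 14*d + 24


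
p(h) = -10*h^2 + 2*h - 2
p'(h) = 2 - 20*h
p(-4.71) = -233.26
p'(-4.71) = 96.20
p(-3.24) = -113.46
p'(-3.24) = 66.80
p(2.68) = -68.46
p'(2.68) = -51.60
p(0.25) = -2.12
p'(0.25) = -3.00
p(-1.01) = -14.22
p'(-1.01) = 22.20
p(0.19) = -1.98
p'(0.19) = -1.80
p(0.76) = -6.26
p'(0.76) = -13.20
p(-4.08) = -176.62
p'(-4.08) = 83.60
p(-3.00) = -98.00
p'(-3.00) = 62.00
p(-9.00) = -830.00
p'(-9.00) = 182.00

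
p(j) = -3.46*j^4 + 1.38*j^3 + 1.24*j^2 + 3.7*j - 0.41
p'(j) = -13.84*j^3 + 4.14*j^2 + 2.48*j + 3.7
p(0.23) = 0.51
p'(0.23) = 4.32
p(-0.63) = -3.14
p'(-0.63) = 7.24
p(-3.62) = -657.19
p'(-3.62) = 705.52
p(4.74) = -1554.63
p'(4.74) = -1365.44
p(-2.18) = -95.03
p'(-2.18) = 161.35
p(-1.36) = -18.46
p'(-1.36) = 42.80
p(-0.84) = -5.18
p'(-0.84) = 12.74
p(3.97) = -739.31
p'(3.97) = -787.18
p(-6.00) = -4760.21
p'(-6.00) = 3127.30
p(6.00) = -4119.65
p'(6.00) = -2821.82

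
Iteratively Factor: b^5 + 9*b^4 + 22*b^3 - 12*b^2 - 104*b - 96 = (b - 2)*(b^4 + 11*b^3 + 44*b^2 + 76*b + 48) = (b - 2)*(b + 4)*(b^3 + 7*b^2 + 16*b + 12) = (b - 2)*(b + 2)*(b + 4)*(b^2 + 5*b + 6) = (b - 2)*(b + 2)*(b + 3)*(b + 4)*(b + 2)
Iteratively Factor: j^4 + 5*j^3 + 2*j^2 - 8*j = (j + 4)*(j^3 + j^2 - 2*j) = (j - 1)*(j + 4)*(j^2 + 2*j) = (j - 1)*(j + 2)*(j + 4)*(j)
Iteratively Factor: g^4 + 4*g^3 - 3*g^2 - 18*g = (g + 3)*(g^3 + g^2 - 6*g) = (g - 2)*(g + 3)*(g^2 + 3*g) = (g - 2)*(g + 3)^2*(g)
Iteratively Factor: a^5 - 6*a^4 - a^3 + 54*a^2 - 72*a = (a - 3)*(a^4 - 3*a^3 - 10*a^2 + 24*a) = (a - 3)*(a + 3)*(a^3 - 6*a^2 + 8*a) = (a - 3)*(a - 2)*(a + 3)*(a^2 - 4*a) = a*(a - 3)*(a - 2)*(a + 3)*(a - 4)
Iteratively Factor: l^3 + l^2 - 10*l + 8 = (l - 2)*(l^2 + 3*l - 4) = (l - 2)*(l + 4)*(l - 1)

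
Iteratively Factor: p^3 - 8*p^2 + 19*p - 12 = (p - 3)*(p^2 - 5*p + 4) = (p - 3)*(p - 1)*(p - 4)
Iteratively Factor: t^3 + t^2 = (t)*(t^2 + t) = t^2*(t + 1)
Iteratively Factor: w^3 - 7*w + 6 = (w + 3)*(w^2 - 3*w + 2) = (w - 1)*(w + 3)*(w - 2)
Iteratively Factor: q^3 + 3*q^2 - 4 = (q + 2)*(q^2 + q - 2) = (q - 1)*(q + 2)*(q + 2)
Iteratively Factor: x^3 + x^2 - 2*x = (x)*(x^2 + x - 2) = x*(x + 2)*(x - 1)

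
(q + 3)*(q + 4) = q^2 + 7*q + 12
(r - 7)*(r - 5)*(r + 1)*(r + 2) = r^4 - 9*r^3 + r^2 + 81*r + 70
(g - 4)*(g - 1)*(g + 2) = g^3 - 3*g^2 - 6*g + 8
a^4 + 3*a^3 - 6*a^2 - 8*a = a*(a - 2)*(a + 1)*(a + 4)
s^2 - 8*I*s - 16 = (s - 4*I)^2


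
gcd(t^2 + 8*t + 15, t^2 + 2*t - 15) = t + 5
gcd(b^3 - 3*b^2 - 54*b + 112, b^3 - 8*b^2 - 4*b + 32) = b^2 - 10*b + 16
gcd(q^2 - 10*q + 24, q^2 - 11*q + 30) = q - 6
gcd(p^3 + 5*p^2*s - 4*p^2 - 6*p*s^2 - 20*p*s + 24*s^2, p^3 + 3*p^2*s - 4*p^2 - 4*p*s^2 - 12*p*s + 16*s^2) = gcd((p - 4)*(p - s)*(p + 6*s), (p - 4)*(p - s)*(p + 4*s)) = p^2 - p*s - 4*p + 4*s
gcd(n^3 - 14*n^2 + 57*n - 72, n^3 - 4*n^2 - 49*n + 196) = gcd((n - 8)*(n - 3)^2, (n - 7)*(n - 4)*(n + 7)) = 1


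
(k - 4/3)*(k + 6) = k^2 + 14*k/3 - 8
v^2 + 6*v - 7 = (v - 1)*(v + 7)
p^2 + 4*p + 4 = (p + 2)^2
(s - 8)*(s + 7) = s^2 - s - 56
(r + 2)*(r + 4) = r^2 + 6*r + 8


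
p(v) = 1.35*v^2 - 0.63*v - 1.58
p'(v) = 2.7*v - 0.63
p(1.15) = -0.52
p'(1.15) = 2.48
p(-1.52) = 2.50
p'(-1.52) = -4.73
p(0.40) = -1.62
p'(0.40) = 0.45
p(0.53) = -1.53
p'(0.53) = 0.80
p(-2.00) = 5.08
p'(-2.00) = -6.03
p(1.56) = 0.72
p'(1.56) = 3.58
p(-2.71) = 10.04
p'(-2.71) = -7.95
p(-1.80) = 3.93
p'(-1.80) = -5.49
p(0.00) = -1.58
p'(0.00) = -0.63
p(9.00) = 102.10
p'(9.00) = 23.67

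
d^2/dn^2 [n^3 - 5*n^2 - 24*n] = 6*n - 10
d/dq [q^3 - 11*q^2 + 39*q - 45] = 3*q^2 - 22*q + 39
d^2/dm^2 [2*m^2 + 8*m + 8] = 4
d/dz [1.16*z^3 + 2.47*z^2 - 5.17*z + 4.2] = 3.48*z^2 + 4.94*z - 5.17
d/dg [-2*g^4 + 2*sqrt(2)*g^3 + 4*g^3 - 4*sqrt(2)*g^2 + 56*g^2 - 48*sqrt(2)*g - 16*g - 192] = -8*g^3 + 6*sqrt(2)*g^2 + 12*g^2 - 8*sqrt(2)*g + 112*g - 48*sqrt(2) - 16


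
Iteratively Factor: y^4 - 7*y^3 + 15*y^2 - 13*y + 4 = (y - 1)*(y^3 - 6*y^2 + 9*y - 4) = (y - 1)^2*(y^2 - 5*y + 4) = (y - 1)^3*(y - 4)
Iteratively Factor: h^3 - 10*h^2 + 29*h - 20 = (h - 5)*(h^2 - 5*h + 4) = (h - 5)*(h - 1)*(h - 4)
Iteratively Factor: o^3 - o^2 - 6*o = (o + 2)*(o^2 - 3*o) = o*(o + 2)*(o - 3)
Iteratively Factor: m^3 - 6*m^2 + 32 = (m - 4)*(m^2 - 2*m - 8) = (m - 4)*(m + 2)*(m - 4)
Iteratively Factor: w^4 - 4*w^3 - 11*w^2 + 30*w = (w - 2)*(w^3 - 2*w^2 - 15*w) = (w - 2)*(w + 3)*(w^2 - 5*w) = (w - 5)*(w - 2)*(w + 3)*(w)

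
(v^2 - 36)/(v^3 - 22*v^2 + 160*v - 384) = (v + 6)/(v^2 - 16*v + 64)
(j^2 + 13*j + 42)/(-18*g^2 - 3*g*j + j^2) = (-j^2 - 13*j - 42)/(18*g^2 + 3*g*j - j^2)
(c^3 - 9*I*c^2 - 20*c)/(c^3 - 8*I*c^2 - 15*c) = (c - 4*I)/(c - 3*I)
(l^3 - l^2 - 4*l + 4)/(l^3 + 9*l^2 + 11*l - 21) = (l^2 - 4)/(l^2 + 10*l + 21)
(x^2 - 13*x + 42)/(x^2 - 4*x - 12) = (x - 7)/(x + 2)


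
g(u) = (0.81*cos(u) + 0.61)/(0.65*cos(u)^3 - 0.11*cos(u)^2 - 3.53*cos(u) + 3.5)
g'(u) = (0.81*cos(u) + 0.61)*(1.95*sin(u)*cos(u)^2 - 0.22*sin(u)*cos(u) - 3.53*sin(u))/(0.65*cos(u)^3 - 0.11*cos(u)^2 - 3.53*cos(u) + 3.5)^2 - 0.81*sin(u)/(0.65*cos(u)^3 - 0.11*cos(u)^2 - 3.53*cos(u) + 3.5) = (1.053*cos(u)^3 + 1.1004*cos(u)^2 - 0.1342*cos(u) - 4.9883)*sin(u)/(0.4225*cos(u)^6 - 0.143*cos(u)^5 - 4.5769*cos(u)^4 + 5.3266*cos(u)^3 + 11.6909*cos(u)^2 - 24.71*cos(u) + 12.25)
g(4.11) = 0.03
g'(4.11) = 0.14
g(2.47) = -0.00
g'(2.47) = -0.08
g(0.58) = 1.51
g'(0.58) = -2.81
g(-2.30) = 0.01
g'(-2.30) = 0.11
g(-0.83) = 0.91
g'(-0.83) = 1.95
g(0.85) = 0.87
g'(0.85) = -1.88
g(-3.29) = -0.03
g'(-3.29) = -0.02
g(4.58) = 0.13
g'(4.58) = 0.31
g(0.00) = 2.78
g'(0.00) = 0.00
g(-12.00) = 1.55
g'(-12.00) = -2.85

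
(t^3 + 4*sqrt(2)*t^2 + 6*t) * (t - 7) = t^4 - 7*t^3 + 4*sqrt(2)*t^3 - 28*sqrt(2)*t^2 + 6*t^2 - 42*t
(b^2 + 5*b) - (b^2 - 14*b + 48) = 19*b - 48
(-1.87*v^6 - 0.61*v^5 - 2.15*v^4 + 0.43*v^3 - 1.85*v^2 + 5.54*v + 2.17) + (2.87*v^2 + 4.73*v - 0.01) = -1.87*v^6 - 0.61*v^5 - 2.15*v^4 + 0.43*v^3 + 1.02*v^2 + 10.27*v + 2.16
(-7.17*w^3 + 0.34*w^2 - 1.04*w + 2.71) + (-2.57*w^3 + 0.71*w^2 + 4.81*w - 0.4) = -9.74*w^3 + 1.05*w^2 + 3.77*w + 2.31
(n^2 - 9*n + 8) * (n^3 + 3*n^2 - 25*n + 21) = n^5 - 6*n^4 - 44*n^3 + 270*n^2 - 389*n + 168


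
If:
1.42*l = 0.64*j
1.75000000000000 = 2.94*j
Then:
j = 0.60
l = 0.27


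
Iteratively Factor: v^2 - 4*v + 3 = (v - 1)*(v - 3)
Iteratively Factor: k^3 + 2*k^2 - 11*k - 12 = (k + 4)*(k^2 - 2*k - 3) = (k + 1)*(k + 4)*(k - 3)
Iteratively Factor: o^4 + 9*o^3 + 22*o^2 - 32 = (o + 4)*(o^3 + 5*o^2 + 2*o - 8) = (o + 4)^2*(o^2 + o - 2) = (o - 1)*(o + 4)^2*(o + 2)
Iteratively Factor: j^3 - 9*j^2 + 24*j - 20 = (j - 2)*(j^2 - 7*j + 10) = (j - 5)*(j - 2)*(j - 2)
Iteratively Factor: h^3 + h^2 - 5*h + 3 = (h - 1)*(h^2 + 2*h - 3) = (h - 1)*(h + 3)*(h - 1)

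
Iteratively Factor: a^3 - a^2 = (a - 1)*(a^2) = a*(a - 1)*(a)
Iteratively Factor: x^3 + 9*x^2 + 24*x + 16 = (x + 1)*(x^2 + 8*x + 16) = (x + 1)*(x + 4)*(x + 4)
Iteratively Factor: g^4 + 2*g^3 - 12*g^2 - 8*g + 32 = (g + 2)*(g^3 - 12*g + 16) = (g - 2)*(g + 2)*(g^2 + 2*g - 8) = (g - 2)^2*(g + 2)*(g + 4)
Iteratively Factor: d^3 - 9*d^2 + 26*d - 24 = (d - 3)*(d^2 - 6*d + 8) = (d - 4)*(d - 3)*(d - 2)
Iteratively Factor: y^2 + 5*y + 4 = (y + 4)*(y + 1)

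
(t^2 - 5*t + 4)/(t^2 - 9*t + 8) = (t - 4)/(t - 8)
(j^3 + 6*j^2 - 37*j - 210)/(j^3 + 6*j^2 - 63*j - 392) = (j^2 - j - 30)/(j^2 - j - 56)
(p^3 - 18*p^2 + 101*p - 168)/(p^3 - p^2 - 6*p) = (p^2 - 15*p + 56)/(p*(p + 2))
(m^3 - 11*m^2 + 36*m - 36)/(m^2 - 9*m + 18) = m - 2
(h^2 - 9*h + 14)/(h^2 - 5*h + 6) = (h - 7)/(h - 3)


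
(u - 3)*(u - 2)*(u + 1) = u^3 - 4*u^2 + u + 6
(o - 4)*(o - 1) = o^2 - 5*o + 4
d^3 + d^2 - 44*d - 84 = (d - 7)*(d + 2)*(d + 6)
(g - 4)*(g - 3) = g^2 - 7*g + 12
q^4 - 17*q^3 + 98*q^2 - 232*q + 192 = (q - 8)*(q - 4)*(q - 3)*(q - 2)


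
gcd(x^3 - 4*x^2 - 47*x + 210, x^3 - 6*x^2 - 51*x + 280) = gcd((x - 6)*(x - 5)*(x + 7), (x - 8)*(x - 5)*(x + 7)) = x^2 + 2*x - 35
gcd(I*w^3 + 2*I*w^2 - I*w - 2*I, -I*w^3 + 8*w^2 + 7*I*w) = 1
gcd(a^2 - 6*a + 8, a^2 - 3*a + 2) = a - 2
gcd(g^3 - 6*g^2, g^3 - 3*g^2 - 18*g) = g^2 - 6*g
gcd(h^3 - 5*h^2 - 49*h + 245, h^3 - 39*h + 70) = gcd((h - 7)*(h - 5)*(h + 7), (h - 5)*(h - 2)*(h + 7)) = h^2 + 2*h - 35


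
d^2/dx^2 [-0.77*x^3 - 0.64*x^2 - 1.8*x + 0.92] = -4.62*x - 1.28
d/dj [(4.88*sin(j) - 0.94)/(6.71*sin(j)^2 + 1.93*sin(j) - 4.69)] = (-32.7448*sin(j)^2 + 12.6148*sin(j) - 21.073)*cos(j)/(45.0241*sin(j)^4 + 25.9006*sin(j)^3 - 59.2149*sin(j)^2 - 18.1034*sin(j) + 21.9961)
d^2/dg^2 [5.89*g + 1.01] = 0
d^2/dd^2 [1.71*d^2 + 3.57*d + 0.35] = 3.42000000000000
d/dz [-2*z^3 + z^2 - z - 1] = -6*z^2 + 2*z - 1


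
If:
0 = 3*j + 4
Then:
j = -4/3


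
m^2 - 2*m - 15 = (m - 5)*(m + 3)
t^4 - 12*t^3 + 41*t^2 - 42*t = t*(t - 7)*(t - 3)*(t - 2)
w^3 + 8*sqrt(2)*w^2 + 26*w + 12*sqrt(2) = (w + sqrt(2))^2*(w + 6*sqrt(2))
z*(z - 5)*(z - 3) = z^3 - 8*z^2 + 15*z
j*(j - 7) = j^2 - 7*j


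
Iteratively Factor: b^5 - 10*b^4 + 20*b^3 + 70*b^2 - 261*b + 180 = (b - 5)*(b^4 - 5*b^3 - 5*b^2 + 45*b - 36) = (b - 5)*(b - 3)*(b^3 - 2*b^2 - 11*b + 12) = (b - 5)*(b - 3)*(b - 1)*(b^2 - b - 12) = (b - 5)*(b - 4)*(b - 3)*(b - 1)*(b + 3)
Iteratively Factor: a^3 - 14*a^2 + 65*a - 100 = (a - 5)*(a^2 - 9*a + 20) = (a - 5)^2*(a - 4)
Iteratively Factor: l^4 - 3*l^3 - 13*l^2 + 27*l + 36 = (l + 3)*(l^3 - 6*l^2 + 5*l + 12) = (l - 4)*(l + 3)*(l^2 - 2*l - 3) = (l - 4)*(l + 1)*(l + 3)*(l - 3)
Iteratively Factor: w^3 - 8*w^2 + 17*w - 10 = (w - 1)*(w^2 - 7*w + 10) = (w - 2)*(w - 1)*(w - 5)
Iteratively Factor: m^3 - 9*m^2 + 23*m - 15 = (m - 3)*(m^2 - 6*m + 5) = (m - 3)*(m - 1)*(m - 5)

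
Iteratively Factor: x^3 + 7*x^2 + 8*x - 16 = (x - 1)*(x^2 + 8*x + 16) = (x - 1)*(x + 4)*(x + 4)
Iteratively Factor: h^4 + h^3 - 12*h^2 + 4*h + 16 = (h - 2)*(h^3 + 3*h^2 - 6*h - 8) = (h - 2)*(h + 1)*(h^2 + 2*h - 8) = (h - 2)*(h + 1)*(h + 4)*(h - 2)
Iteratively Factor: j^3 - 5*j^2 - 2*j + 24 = (j - 3)*(j^2 - 2*j - 8) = (j - 3)*(j + 2)*(j - 4)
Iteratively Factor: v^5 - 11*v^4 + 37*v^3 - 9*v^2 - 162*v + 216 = (v - 3)*(v^4 - 8*v^3 + 13*v^2 + 30*v - 72) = (v - 3)*(v + 2)*(v^3 - 10*v^2 + 33*v - 36) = (v - 4)*(v - 3)*(v + 2)*(v^2 - 6*v + 9) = (v - 4)*(v - 3)^2*(v + 2)*(v - 3)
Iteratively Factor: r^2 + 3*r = (r)*(r + 3)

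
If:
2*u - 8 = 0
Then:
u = 4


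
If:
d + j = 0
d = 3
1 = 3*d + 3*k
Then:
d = 3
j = -3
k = -8/3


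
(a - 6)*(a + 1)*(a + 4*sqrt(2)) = a^3 - 5*a^2 + 4*sqrt(2)*a^2 - 20*sqrt(2)*a - 6*a - 24*sqrt(2)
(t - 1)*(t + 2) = t^2 + t - 2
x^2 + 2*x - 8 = (x - 2)*(x + 4)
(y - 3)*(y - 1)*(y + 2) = y^3 - 2*y^2 - 5*y + 6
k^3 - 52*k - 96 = (k - 8)*(k + 2)*(k + 6)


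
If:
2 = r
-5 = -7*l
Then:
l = 5/7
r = 2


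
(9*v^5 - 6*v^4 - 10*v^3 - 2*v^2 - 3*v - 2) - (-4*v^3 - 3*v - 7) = 9*v^5 - 6*v^4 - 6*v^3 - 2*v^2 + 5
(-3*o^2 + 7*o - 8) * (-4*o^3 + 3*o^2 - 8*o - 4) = 12*o^5 - 37*o^4 + 77*o^3 - 68*o^2 + 36*o + 32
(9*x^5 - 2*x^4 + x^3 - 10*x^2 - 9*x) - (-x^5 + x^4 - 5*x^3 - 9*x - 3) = 10*x^5 - 3*x^4 + 6*x^3 - 10*x^2 + 3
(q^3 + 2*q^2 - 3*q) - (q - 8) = q^3 + 2*q^2 - 4*q + 8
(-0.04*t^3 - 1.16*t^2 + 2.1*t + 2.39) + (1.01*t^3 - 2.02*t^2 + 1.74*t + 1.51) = 0.97*t^3 - 3.18*t^2 + 3.84*t + 3.9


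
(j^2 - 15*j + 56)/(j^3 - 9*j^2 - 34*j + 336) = 1/(j + 6)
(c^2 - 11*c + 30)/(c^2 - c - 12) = (-c^2 + 11*c - 30)/(-c^2 + c + 12)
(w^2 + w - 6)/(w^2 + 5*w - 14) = (w + 3)/(w + 7)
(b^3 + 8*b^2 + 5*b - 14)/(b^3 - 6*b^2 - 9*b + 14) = (b + 7)/(b - 7)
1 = 1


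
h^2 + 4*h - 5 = (h - 1)*(h + 5)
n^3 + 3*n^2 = n^2*(n + 3)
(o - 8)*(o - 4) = o^2 - 12*o + 32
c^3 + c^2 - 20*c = c*(c - 4)*(c + 5)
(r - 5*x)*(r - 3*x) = r^2 - 8*r*x + 15*x^2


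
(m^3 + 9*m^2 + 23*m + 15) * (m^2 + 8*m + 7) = m^5 + 17*m^4 + 102*m^3 + 262*m^2 + 281*m + 105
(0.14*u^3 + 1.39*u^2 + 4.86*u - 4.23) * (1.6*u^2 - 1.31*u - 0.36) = 0.224*u^5 + 2.0406*u^4 + 5.9047*u^3 - 13.635*u^2 + 3.7917*u + 1.5228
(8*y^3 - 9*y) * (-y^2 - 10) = -8*y^5 - 71*y^3 + 90*y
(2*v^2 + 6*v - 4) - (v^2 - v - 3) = v^2 + 7*v - 1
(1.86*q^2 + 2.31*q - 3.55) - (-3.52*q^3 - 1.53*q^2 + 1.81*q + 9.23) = 3.52*q^3 + 3.39*q^2 + 0.5*q - 12.78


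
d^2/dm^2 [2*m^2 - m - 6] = 4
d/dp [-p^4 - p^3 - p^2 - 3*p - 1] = -4*p^3 - 3*p^2 - 2*p - 3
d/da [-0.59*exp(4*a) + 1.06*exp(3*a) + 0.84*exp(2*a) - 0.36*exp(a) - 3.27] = (-2.36*exp(3*a) + 3.18*exp(2*a) + 1.68*exp(a) - 0.36)*exp(a)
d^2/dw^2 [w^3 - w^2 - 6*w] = 6*w - 2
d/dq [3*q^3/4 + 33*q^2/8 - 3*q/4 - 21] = 9*q^2/4 + 33*q/4 - 3/4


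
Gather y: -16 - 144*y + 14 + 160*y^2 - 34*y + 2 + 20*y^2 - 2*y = 180*y^2 - 180*y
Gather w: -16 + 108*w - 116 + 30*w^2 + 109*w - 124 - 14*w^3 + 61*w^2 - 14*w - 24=-14*w^3 + 91*w^2 + 203*w - 280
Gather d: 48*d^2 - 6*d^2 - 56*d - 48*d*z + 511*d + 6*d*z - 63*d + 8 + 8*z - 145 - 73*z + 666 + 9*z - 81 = 42*d^2 + d*(392 - 42*z) - 56*z + 448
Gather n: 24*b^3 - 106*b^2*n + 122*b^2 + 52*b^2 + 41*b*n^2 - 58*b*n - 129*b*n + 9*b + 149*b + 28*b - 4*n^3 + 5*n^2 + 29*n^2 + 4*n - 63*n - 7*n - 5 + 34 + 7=24*b^3 + 174*b^2 + 186*b - 4*n^3 + n^2*(41*b + 34) + n*(-106*b^2 - 187*b - 66) + 36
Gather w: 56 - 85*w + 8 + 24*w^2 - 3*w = 24*w^2 - 88*w + 64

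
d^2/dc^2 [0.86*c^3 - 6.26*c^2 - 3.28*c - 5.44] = 5.16*c - 12.52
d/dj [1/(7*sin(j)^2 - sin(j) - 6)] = (1 - 14*sin(j))*cos(j)/(-7*sin(j)^2 + sin(j) + 6)^2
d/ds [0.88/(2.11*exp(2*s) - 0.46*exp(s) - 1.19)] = (0.4048 - 3.7136*exp(s))*exp(s)/(-2.11*exp(2*s) + 0.46*exp(s) + 1.19)^2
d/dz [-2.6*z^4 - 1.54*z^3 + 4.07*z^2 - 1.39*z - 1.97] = -10.4*z^3 - 4.62*z^2 + 8.14*z - 1.39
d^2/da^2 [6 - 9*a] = 0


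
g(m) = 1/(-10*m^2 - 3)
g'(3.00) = 0.01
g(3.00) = -0.01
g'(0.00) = 0.00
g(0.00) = -0.33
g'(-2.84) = -0.01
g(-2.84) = -0.01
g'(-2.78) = -0.01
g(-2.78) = -0.01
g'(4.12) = 0.00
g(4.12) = -0.01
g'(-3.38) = -0.00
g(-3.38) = -0.01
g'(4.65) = 0.00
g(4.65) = -0.00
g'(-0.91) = -0.14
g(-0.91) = -0.09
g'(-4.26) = -0.00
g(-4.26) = -0.01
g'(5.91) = 0.00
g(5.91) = -0.00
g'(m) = 20*m/(-10*m^2 - 3)^2 = 20*m/(10*m^2 + 3)^2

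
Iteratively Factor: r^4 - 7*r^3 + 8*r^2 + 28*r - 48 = (r - 4)*(r^3 - 3*r^2 - 4*r + 12) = (r - 4)*(r - 3)*(r^2 - 4) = (r - 4)*(r - 3)*(r + 2)*(r - 2)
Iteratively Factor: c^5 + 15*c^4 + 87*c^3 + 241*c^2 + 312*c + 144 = (c + 3)*(c^4 + 12*c^3 + 51*c^2 + 88*c + 48) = (c + 1)*(c + 3)*(c^3 + 11*c^2 + 40*c + 48) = (c + 1)*(c + 3)^2*(c^2 + 8*c + 16) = (c + 1)*(c + 3)^2*(c + 4)*(c + 4)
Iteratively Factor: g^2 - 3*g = (g)*(g - 3)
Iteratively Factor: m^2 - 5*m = (m - 5)*(m)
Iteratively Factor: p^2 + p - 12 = (p + 4)*(p - 3)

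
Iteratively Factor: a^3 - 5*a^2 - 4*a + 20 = (a - 5)*(a^2 - 4) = (a - 5)*(a + 2)*(a - 2)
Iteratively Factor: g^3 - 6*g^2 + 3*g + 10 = (g - 5)*(g^2 - g - 2) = (g - 5)*(g - 2)*(g + 1)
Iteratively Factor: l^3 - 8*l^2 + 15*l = (l)*(l^2 - 8*l + 15) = l*(l - 3)*(l - 5)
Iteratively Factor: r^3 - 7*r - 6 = (r - 3)*(r^2 + 3*r + 2) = (r - 3)*(r + 1)*(r + 2)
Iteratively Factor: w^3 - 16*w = (w)*(w^2 - 16) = w*(w - 4)*(w + 4)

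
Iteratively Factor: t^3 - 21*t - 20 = (t - 5)*(t^2 + 5*t + 4) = (t - 5)*(t + 4)*(t + 1)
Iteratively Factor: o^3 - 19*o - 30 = (o + 3)*(o^2 - 3*o - 10) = (o - 5)*(o + 3)*(o + 2)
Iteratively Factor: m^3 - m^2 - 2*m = (m + 1)*(m^2 - 2*m) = (m - 2)*(m + 1)*(m)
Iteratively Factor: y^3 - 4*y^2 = (y)*(y^2 - 4*y) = y^2*(y - 4)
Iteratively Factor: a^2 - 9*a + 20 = (a - 5)*(a - 4)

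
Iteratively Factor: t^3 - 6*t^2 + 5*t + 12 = (t - 3)*(t^2 - 3*t - 4) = (t - 3)*(t + 1)*(t - 4)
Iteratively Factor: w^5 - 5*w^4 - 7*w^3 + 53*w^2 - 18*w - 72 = (w + 3)*(w^4 - 8*w^3 + 17*w^2 + 2*w - 24) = (w - 2)*(w + 3)*(w^3 - 6*w^2 + 5*w + 12) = (w - 3)*(w - 2)*(w + 3)*(w^2 - 3*w - 4) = (w - 4)*(w - 3)*(w - 2)*(w + 3)*(w + 1)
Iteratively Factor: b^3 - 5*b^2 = (b)*(b^2 - 5*b) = b^2*(b - 5)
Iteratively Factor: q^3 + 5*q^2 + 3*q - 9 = (q + 3)*(q^2 + 2*q - 3) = (q + 3)^2*(q - 1)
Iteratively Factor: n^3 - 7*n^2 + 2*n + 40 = (n - 4)*(n^2 - 3*n - 10) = (n - 5)*(n - 4)*(n + 2)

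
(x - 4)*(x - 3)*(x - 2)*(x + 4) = x^4 - 5*x^3 - 10*x^2 + 80*x - 96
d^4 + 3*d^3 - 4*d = d*(d - 1)*(d + 2)^2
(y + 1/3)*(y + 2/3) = y^2 + y + 2/9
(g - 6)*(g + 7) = g^2 + g - 42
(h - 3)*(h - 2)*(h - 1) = h^3 - 6*h^2 + 11*h - 6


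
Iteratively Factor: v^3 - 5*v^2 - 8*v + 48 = (v - 4)*(v^2 - v - 12) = (v - 4)^2*(v + 3)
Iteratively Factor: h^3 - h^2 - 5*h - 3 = (h + 1)*(h^2 - 2*h - 3) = (h + 1)^2*(h - 3)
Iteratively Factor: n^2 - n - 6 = (n - 3)*(n + 2)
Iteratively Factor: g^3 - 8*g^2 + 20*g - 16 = (g - 2)*(g^2 - 6*g + 8) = (g - 4)*(g - 2)*(g - 2)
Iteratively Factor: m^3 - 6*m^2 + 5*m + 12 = (m - 4)*(m^2 - 2*m - 3) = (m - 4)*(m - 3)*(m + 1)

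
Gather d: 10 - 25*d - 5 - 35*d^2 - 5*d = -35*d^2 - 30*d + 5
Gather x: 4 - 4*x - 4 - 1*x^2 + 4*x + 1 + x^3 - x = x^3 - x^2 - x + 1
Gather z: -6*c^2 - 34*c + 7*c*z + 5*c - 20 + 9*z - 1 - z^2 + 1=-6*c^2 - 29*c - z^2 + z*(7*c + 9) - 20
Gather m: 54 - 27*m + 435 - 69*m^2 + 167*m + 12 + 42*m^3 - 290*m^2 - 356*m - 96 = 42*m^3 - 359*m^2 - 216*m + 405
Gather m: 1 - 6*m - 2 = -6*m - 1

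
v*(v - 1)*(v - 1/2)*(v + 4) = v^4 + 5*v^3/2 - 11*v^2/2 + 2*v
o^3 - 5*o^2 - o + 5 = (o - 5)*(o - 1)*(o + 1)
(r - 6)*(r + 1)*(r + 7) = r^3 + 2*r^2 - 41*r - 42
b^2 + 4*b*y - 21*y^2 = (b - 3*y)*(b + 7*y)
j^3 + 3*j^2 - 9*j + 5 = (j - 1)^2*(j + 5)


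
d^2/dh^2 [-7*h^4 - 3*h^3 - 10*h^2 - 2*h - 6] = -84*h^2 - 18*h - 20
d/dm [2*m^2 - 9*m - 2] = 4*m - 9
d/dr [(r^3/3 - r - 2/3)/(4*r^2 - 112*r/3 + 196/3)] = (3*r^4 - 56*r^3 + 156*r^2 + 12*r - 203)/(4*(9*r^4 - 168*r^3 + 1078*r^2 - 2744*r + 2401))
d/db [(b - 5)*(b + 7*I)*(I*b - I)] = 3*I*b^2 + b*(-14 - 12*I) + 42 + 5*I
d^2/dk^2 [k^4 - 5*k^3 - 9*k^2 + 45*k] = 12*k^2 - 30*k - 18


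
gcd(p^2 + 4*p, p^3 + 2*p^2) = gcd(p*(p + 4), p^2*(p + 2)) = p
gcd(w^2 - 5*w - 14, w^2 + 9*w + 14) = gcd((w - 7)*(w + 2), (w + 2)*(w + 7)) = w + 2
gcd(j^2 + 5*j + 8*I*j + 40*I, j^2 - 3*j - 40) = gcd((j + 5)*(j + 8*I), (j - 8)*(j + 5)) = j + 5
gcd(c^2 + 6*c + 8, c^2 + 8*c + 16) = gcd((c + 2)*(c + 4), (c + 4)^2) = c + 4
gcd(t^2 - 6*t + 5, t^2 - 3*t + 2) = t - 1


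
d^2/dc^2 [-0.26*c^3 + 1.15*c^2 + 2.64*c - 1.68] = 2.3 - 1.56*c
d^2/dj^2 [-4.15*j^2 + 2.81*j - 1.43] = -8.30000000000000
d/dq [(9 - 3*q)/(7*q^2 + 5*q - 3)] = 3*(7*q^2 - 42*q - 12)/(49*q^4 + 70*q^3 - 17*q^2 - 30*q + 9)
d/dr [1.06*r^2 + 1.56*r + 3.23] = 2.12*r + 1.56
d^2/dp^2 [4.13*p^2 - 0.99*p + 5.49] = 8.26000000000000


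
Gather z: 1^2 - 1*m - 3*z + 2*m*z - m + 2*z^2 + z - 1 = -2*m + 2*z^2 + z*(2*m - 2)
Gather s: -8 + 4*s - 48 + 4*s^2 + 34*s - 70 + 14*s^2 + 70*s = 18*s^2 + 108*s - 126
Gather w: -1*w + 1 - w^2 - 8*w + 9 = -w^2 - 9*w + 10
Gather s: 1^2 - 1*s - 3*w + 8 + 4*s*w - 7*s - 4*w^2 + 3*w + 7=s*(4*w - 8) - 4*w^2 + 16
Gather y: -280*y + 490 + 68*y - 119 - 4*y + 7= 378 - 216*y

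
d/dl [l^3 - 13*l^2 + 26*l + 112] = 3*l^2 - 26*l + 26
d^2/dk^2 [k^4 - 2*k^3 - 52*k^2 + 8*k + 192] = 12*k^2 - 12*k - 104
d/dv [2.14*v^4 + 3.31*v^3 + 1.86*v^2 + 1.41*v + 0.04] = 8.56*v^3 + 9.93*v^2 + 3.72*v + 1.41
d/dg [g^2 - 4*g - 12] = 2*g - 4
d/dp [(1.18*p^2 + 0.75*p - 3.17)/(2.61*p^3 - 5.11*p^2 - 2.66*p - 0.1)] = (-3.0798*p^4 - 3.915*p^3 + 25.5148*p^2 - 32.6334*p - 8.5072)/(6.8121*p^6 - 26.6742*p^5 + 12.2269*p^4 + 26.6632*p^3 + 8.0976*p^2 + 0.532*p + 0.01)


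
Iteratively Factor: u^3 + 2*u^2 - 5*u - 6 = (u + 3)*(u^2 - u - 2) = (u - 2)*(u + 3)*(u + 1)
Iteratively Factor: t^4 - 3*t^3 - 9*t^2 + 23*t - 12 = (t - 4)*(t^3 + t^2 - 5*t + 3) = (t - 4)*(t + 3)*(t^2 - 2*t + 1) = (t - 4)*(t - 1)*(t + 3)*(t - 1)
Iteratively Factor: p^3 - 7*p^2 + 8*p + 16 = (p - 4)*(p^2 - 3*p - 4) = (p - 4)*(p + 1)*(p - 4)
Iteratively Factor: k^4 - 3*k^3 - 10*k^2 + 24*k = (k)*(k^3 - 3*k^2 - 10*k + 24) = k*(k - 4)*(k^2 + k - 6) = k*(k - 4)*(k - 2)*(k + 3)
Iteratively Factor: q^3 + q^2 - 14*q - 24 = (q + 2)*(q^2 - q - 12) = (q - 4)*(q + 2)*(q + 3)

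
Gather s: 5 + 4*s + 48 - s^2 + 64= -s^2 + 4*s + 117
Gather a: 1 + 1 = 2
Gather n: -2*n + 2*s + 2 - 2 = -2*n + 2*s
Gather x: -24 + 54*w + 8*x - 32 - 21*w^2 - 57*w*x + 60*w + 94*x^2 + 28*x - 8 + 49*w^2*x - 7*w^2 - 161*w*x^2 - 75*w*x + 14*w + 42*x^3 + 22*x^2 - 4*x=-28*w^2 + 128*w + 42*x^3 + x^2*(116 - 161*w) + x*(49*w^2 - 132*w + 32) - 64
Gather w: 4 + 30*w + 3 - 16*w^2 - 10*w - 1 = -16*w^2 + 20*w + 6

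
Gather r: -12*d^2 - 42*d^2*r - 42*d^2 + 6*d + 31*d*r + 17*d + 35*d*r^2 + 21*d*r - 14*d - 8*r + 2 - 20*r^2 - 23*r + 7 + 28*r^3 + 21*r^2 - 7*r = -54*d^2 + 9*d + 28*r^3 + r^2*(35*d + 1) + r*(-42*d^2 + 52*d - 38) + 9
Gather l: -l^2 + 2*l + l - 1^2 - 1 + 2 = -l^2 + 3*l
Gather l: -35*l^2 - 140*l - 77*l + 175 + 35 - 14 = -35*l^2 - 217*l + 196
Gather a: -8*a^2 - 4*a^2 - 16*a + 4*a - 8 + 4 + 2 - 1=-12*a^2 - 12*a - 3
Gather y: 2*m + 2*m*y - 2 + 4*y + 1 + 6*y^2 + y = 2*m + 6*y^2 + y*(2*m + 5) - 1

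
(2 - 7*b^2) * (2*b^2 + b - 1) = -14*b^4 - 7*b^3 + 11*b^2 + 2*b - 2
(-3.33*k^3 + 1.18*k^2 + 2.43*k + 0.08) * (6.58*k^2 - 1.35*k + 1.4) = -21.9114*k^5 + 12.2599*k^4 + 9.7344*k^3 - 1.1021*k^2 + 3.294*k + 0.112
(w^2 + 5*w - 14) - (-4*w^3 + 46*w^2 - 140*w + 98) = 4*w^3 - 45*w^2 + 145*w - 112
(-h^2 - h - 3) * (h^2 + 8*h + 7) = -h^4 - 9*h^3 - 18*h^2 - 31*h - 21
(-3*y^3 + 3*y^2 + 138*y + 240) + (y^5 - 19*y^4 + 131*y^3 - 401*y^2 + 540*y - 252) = y^5 - 19*y^4 + 128*y^3 - 398*y^2 + 678*y - 12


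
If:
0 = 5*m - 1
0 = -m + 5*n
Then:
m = 1/5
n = 1/25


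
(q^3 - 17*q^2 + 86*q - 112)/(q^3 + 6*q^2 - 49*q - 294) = (q^2 - 10*q + 16)/(q^2 + 13*q + 42)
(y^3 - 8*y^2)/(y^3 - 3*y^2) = (y - 8)/(y - 3)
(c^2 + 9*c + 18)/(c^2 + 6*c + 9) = (c + 6)/(c + 3)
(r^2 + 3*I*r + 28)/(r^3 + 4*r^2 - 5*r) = (r^2 + 3*I*r + 28)/(r*(r^2 + 4*r - 5))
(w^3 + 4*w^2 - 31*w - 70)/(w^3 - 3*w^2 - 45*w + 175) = (w + 2)/(w - 5)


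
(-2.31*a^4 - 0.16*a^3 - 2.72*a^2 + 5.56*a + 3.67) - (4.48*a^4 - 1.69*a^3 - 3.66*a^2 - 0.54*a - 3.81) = -6.79*a^4 + 1.53*a^3 + 0.94*a^2 + 6.1*a + 7.48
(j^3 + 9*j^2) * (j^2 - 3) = j^5 + 9*j^4 - 3*j^3 - 27*j^2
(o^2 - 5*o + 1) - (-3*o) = o^2 - 2*o + 1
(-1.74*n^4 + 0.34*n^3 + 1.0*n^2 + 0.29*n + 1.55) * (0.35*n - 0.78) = -0.609*n^5 + 1.4762*n^4 + 0.0847999999999999*n^3 - 0.6785*n^2 + 0.3163*n - 1.209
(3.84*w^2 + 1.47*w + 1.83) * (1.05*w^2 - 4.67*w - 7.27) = 4.032*w^4 - 16.3893*w^3 - 32.8602*w^2 - 19.233*w - 13.3041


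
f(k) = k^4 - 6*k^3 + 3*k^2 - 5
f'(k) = 4*k^3 - 18*k^2 + 6*k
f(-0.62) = -2.27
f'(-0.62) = -11.59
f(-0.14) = -4.92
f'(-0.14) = -1.20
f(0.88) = -6.17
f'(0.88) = -5.93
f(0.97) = -6.77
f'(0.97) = -7.47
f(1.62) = -15.75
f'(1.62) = -20.51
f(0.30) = -4.88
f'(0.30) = 0.29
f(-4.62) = 1106.28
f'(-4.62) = -806.36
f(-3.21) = 330.54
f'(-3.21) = -337.04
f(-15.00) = 71545.00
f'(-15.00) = -17640.00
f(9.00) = 2425.00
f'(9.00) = 1512.00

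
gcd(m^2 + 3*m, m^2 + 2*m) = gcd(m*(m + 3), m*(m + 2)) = m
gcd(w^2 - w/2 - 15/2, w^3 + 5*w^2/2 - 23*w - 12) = 1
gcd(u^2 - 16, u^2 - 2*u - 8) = u - 4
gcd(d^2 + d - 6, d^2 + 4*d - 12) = d - 2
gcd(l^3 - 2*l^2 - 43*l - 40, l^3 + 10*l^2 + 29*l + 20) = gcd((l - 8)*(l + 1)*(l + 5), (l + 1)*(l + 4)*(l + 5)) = l^2 + 6*l + 5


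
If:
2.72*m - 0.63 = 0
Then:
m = 0.23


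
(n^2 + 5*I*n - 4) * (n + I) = n^3 + 6*I*n^2 - 9*n - 4*I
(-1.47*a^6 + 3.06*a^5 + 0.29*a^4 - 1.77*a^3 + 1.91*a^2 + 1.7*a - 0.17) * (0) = 0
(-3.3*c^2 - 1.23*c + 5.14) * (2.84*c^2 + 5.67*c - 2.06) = -9.372*c^4 - 22.2042*c^3 + 14.4215*c^2 + 31.6776*c - 10.5884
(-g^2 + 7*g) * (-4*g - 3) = 4*g^3 - 25*g^2 - 21*g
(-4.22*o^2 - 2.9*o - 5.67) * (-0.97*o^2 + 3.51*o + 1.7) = 4.0934*o^4 - 11.9992*o^3 - 11.8531*o^2 - 24.8317*o - 9.639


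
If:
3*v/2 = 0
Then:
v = 0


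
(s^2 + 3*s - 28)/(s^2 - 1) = (s^2 + 3*s - 28)/(s^2 - 1)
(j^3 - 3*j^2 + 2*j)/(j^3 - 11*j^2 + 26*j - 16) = j/(j - 8)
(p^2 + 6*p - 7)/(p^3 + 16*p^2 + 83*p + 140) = (p - 1)/(p^2 + 9*p + 20)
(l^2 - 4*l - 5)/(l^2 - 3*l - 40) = (-l^2 + 4*l + 5)/(-l^2 + 3*l + 40)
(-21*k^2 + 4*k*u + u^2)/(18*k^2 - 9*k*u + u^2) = (7*k + u)/(-6*k + u)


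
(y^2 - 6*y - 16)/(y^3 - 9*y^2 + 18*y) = (y^2 - 6*y - 16)/(y*(y^2 - 9*y + 18))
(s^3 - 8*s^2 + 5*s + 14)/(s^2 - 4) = (s^2 - 6*s - 7)/(s + 2)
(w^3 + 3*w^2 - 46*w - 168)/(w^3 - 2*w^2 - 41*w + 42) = (w + 4)/(w - 1)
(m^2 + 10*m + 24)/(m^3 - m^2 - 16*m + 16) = (m + 6)/(m^2 - 5*m + 4)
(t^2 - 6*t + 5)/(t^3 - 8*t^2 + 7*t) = (t - 5)/(t*(t - 7))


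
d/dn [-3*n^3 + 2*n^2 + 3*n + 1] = -9*n^2 + 4*n + 3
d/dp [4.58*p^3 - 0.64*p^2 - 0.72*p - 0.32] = 13.74*p^2 - 1.28*p - 0.72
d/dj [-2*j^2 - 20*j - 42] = -4*j - 20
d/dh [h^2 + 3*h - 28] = 2*h + 3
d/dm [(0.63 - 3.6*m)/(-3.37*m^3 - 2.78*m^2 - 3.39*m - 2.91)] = (-24.264*m^3 - 3.6387*m^2 + 3.5028*m + 12.6117)/(11.3569*m^6 + 18.7372*m^5 + 30.577*m^4 + 38.4618*m^3 + 27.6717*m^2 + 19.7298*m + 8.4681)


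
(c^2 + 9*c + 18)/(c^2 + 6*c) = (c + 3)/c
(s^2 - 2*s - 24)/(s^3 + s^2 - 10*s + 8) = (s - 6)/(s^2 - 3*s + 2)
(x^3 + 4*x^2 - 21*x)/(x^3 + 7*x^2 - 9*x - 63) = x/(x + 3)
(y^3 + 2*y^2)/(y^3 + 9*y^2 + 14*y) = y/(y + 7)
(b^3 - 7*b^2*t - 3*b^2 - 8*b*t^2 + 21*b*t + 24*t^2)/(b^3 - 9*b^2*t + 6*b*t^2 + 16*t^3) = (3 - b)/(-b + 2*t)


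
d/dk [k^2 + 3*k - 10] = 2*k + 3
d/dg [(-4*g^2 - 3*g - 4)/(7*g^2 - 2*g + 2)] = (29*g^2 + 40*g - 14)/(49*g^4 - 28*g^3 + 32*g^2 - 8*g + 4)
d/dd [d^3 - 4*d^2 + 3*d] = 3*d^2 - 8*d + 3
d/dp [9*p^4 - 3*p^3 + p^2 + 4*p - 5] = 36*p^3 - 9*p^2 + 2*p + 4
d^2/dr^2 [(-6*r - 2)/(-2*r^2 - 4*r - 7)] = 8*(8*(r + 1)^2*(3*r + 1) - (9*r + 7)*(2*r^2 + 4*r + 7))/(2*r^2 + 4*r + 7)^3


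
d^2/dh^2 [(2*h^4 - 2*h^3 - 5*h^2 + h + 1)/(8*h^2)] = (2*h^4 + h + 3)/(4*h^4)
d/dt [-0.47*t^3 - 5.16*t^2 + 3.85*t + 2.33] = -1.41*t^2 - 10.32*t + 3.85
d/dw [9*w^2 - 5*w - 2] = 18*w - 5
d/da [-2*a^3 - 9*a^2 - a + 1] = -6*a^2 - 18*a - 1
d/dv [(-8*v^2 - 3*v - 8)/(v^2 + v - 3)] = (-5*v^2 + 64*v + 17)/(v^4 + 2*v^3 - 5*v^2 - 6*v + 9)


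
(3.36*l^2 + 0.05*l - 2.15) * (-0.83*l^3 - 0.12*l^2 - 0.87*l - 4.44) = -2.7888*l^5 - 0.4447*l^4 - 1.1447*l^3 - 14.7039*l^2 + 1.6485*l + 9.546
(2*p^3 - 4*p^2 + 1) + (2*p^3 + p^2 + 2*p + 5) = 4*p^3 - 3*p^2 + 2*p + 6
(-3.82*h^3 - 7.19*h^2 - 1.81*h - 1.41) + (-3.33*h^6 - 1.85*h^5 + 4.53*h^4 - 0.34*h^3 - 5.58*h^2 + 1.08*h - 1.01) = -3.33*h^6 - 1.85*h^5 + 4.53*h^4 - 4.16*h^3 - 12.77*h^2 - 0.73*h - 2.42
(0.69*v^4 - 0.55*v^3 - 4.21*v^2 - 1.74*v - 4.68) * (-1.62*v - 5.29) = -1.1178*v^5 - 2.7591*v^4 + 9.7297*v^3 + 25.0897*v^2 + 16.7862*v + 24.7572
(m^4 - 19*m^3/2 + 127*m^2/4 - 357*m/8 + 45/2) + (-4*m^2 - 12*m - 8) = m^4 - 19*m^3/2 + 111*m^2/4 - 453*m/8 + 29/2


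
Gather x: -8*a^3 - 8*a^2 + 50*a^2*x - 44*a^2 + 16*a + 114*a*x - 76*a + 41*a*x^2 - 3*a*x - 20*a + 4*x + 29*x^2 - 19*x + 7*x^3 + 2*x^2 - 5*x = -8*a^3 - 52*a^2 - 80*a + 7*x^3 + x^2*(41*a + 31) + x*(50*a^2 + 111*a - 20)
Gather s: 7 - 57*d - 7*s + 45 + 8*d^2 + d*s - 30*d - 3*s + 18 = 8*d^2 - 87*d + s*(d - 10) + 70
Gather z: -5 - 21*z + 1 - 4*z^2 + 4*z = -4*z^2 - 17*z - 4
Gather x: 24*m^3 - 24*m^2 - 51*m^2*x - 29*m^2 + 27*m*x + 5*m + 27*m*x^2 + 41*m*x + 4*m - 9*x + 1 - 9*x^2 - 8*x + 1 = 24*m^3 - 53*m^2 + 9*m + x^2*(27*m - 9) + x*(-51*m^2 + 68*m - 17) + 2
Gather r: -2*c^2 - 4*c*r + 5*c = -2*c^2 - 4*c*r + 5*c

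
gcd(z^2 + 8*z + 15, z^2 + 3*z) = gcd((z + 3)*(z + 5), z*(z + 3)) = z + 3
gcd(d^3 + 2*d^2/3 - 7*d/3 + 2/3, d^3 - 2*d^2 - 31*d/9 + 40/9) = d - 1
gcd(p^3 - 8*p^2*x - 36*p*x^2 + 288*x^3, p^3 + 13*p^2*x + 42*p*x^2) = p + 6*x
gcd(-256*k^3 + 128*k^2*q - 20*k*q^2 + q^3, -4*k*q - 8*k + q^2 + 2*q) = -4*k + q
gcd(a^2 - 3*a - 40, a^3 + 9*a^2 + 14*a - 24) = 1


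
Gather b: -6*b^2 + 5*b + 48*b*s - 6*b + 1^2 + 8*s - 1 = -6*b^2 + b*(48*s - 1) + 8*s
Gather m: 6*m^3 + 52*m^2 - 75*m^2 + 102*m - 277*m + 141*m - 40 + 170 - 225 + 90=6*m^3 - 23*m^2 - 34*m - 5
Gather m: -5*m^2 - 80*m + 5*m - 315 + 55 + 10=-5*m^2 - 75*m - 250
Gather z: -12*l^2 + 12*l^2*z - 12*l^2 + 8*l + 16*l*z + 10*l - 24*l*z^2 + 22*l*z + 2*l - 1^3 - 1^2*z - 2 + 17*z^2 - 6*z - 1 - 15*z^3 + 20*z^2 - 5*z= -24*l^2 + 20*l - 15*z^3 + z^2*(37 - 24*l) + z*(12*l^2 + 38*l - 12) - 4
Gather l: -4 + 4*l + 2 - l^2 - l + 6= -l^2 + 3*l + 4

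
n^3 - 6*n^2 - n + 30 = (n - 5)*(n - 3)*(n + 2)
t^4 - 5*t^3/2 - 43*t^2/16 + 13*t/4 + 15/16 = (t - 3)*(t - 1)*(t + 1/4)*(t + 5/4)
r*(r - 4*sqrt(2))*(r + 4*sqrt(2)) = r^3 - 32*r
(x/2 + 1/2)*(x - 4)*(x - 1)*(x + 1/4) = x^4/2 - 15*x^3/8 - x^2 + 15*x/8 + 1/2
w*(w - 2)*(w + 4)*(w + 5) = w^4 + 7*w^3 + 2*w^2 - 40*w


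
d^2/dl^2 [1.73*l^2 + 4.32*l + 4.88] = 3.46000000000000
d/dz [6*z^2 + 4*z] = 12*z + 4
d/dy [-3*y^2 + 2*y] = 2 - 6*y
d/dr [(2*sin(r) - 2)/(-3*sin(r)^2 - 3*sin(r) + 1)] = 2*(3*sin(r)^2 - 6*sin(r) - 2)*cos(r)/(3*sin(r)^2 + 3*sin(r) - 1)^2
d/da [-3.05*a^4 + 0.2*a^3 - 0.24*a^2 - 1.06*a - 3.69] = -12.2*a^3 + 0.6*a^2 - 0.48*a - 1.06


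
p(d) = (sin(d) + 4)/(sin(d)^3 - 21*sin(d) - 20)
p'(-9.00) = -0.43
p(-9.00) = -0.31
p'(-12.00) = 0.05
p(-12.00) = -0.15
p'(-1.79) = -63.29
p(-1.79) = -6.99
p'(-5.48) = 0.03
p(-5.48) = -0.14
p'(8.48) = -0.02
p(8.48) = -0.13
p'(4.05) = -2.29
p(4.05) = -0.82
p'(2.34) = -0.03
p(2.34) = -0.14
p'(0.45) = 0.07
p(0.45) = -0.15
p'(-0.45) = 0.46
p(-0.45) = -0.33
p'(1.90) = -0.01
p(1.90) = -0.13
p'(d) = (-3*sin(d)^2*cos(d) + 21*cos(d))*(sin(d) + 4)/(sin(d)^3 - 21*sin(d) - 20)^2 + cos(d)/(sin(d)^3 - 21*sin(d) - 20) = 2*(2 - sin(d))*cos(d)/((sin(d) - 5)^2*(sin(d) + 1)^2)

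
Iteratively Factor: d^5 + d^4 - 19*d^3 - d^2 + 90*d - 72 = (d + 4)*(d^4 - 3*d^3 - 7*d^2 + 27*d - 18) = (d - 2)*(d + 4)*(d^3 - d^2 - 9*d + 9) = (d - 2)*(d - 1)*(d + 4)*(d^2 - 9) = (d - 3)*(d - 2)*(d - 1)*(d + 4)*(d + 3)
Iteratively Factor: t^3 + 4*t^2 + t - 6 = (t + 3)*(t^2 + t - 2) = (t - 1)*(t + 3)*(t + 2)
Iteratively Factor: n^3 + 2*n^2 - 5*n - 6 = (n + 1)*(n^2 + n - 6) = (n - 2)*(n + 1)*(n + 3)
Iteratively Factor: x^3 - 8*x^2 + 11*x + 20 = (x - 5)*(x^2 - 3*x - 4) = (x - 5)*(x + 1)*(x - 4)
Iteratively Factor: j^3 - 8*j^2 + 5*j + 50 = (j + 2)*(j^2 - 10*j + 25) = (j - 5)*(j + 2)*(j - 5)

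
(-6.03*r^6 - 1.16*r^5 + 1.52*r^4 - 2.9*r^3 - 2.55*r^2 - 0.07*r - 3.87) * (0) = 0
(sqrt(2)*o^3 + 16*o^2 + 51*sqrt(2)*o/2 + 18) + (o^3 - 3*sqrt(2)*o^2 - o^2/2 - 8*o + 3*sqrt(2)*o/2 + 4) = o^3 + sqrt(2)*o^3 - 3*sqrt(2)*o^2 + 31*o^2/2 - 8*o + 27*sqrt(2)*o + 22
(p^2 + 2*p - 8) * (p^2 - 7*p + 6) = p^4 - 5*p^3 - 16*p^2 + 68*p - 48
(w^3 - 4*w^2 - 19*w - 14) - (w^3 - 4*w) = -4*w^2 - 15*w - 14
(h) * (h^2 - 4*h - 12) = h^3 - 4*h^2 - 12*h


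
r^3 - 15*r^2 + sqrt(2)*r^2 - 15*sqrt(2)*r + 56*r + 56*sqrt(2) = (r - 8)*(r - 7)*(r + sqrt(2))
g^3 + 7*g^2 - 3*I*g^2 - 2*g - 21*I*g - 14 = (g + 7)*(g - 2*I)*(g - I)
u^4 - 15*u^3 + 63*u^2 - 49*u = u*(u - 7)^2*(u - 1)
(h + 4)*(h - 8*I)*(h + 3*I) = h^3 + 4*h^2 - 5*I*h^2 + 24*h - 20*I*h + 96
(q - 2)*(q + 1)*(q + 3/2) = q^3 + q^2/2 - 7*q/2 - 3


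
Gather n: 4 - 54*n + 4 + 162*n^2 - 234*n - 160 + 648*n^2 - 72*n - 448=810*n^2 - 360*n - 600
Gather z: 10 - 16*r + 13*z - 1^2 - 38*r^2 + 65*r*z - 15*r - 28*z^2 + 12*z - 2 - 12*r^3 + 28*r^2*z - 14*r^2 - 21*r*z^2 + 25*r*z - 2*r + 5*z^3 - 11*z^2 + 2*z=-12*r^3 - 52*r^2 - 33*r + 5*z^3 + z^2*(-21*r - 39) + z*(28*r^2 + 90*r + 27) + 7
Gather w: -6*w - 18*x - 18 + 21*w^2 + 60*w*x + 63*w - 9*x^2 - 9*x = 21*w^2 + w*(60*x + 57) - 9*x^2 - 27*x - 18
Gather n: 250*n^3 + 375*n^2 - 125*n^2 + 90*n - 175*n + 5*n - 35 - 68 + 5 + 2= 250*n^3 + 250*n^2 - 80*n - 96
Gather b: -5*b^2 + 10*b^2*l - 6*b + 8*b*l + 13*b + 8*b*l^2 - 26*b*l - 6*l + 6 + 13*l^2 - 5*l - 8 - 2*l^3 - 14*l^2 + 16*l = b^2*(10*l - 5) + b*(8*l^2 - 18*l + 7) - 2*l^3 - l^2 + 5*l - 2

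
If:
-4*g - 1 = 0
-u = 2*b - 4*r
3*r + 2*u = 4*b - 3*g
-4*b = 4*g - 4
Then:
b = 5/4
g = -1/4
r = 43/44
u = 31/22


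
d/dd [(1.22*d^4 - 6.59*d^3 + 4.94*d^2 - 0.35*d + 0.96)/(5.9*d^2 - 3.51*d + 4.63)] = (14.396*d^5 - 51.7276*d^4 + 68.8562*d^3 - 106.8095*d^2 + 34.4164*d + 1.7491)/(34.81*d^4 - 41.418*d^3 + 66.9541*d^2 - 32.5026*d + 21.4369)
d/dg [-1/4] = 0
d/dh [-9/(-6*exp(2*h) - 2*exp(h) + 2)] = (-27*exp(h) - 9/2)*exp(h)/(3*exp(2*h) + exp(h) - 1)^2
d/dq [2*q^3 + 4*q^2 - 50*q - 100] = 6*q^2 + 8*q - 50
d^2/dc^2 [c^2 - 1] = 2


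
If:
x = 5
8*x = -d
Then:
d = -40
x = 5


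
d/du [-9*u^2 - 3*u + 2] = -18*u - 3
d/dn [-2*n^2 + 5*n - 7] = 5 - 4*n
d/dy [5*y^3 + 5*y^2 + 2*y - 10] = 15*y^2 + 10*y + 2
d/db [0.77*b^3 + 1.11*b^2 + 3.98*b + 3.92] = 2.31*b^2 + 2.22*b + 3.98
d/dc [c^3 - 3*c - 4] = 3*c^2 - 3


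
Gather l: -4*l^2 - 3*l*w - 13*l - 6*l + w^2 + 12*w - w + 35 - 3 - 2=-4*l^2 + l*(-3*w - 19) + w^2 + 11*w + 30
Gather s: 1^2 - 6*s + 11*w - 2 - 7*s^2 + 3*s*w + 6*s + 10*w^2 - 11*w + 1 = -7*s^2 + 3*s*w + 10*w^2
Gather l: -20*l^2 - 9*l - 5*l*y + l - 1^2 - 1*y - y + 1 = -20*l^2 + l*(-5*y - 8) - 2*y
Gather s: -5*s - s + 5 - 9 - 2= -6*s - 6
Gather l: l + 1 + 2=l + 3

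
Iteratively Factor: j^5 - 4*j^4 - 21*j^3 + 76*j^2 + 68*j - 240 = (j + 2)*(j^4 - 6*j^3 - 9*j^2 + 94*j - 120) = (j + 2)*(j + 4)*(j^3 - 10*j^2 + 31*j - 30) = (j - 2)*(j + 2)*(j + 4)*(j^2 - 8*j + 15) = (j - 3)*(j - 2)*(j + 2)*(j + 4)*(j - 5)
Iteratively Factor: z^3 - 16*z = (z - 4)*(z^2 + 4*z) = (z - 4)*(z + 4)*(z)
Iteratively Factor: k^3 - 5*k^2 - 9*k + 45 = (k + 3)*(k^2 - 8*k + 15) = (k - 5)*(k + 3)*(k - 3)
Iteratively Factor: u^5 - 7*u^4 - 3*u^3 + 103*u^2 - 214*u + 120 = (u - 5)*(u^4 - 2*u^3 - 13*u^2 + 38*u - 24) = (u - 5)*(u + 4)*(u^3 - 6*u^2 + 11*u - 6) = (u - 5)*(u - 3)*(u + 4)*(u^2 - 3*u + 2) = (u - 5)*(u - 3)*(u - 2)*(u + 4)*(u - 1)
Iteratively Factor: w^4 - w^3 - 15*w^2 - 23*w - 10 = (w + 2)*(w^3 - 3*w^2 - 9*w - 5) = (w - 5)*(w + 2)*(w^2 + 2*w + 1) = (w - 5)*(w + 1)*(w + 2)*(w + 1)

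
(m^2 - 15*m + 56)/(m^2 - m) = (m^2 - 15*m + 56)/(m*(m - 1))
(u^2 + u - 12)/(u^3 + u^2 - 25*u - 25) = (u^2 + u - 12)/(u^3 + u^2 - 25*u - 25)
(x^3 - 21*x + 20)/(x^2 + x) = (x^3 - 21*x + 20)/(x*(x + 1))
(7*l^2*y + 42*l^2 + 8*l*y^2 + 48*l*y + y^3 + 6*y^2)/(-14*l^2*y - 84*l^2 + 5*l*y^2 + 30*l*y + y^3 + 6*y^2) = (l + y)/(-2*l + y)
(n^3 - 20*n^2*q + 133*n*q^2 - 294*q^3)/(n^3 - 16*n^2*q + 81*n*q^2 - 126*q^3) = (-n + 7*q)/(-n + 3*q)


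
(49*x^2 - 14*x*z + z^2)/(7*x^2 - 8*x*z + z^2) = (7*x - z)/(x - z)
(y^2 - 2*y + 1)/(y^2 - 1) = (y - 1)/(y + 1)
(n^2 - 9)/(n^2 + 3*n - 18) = (n + 3)/(n + 6)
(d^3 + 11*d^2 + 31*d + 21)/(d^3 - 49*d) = (d^2 + 4*d + 3)/(d*(d - 7))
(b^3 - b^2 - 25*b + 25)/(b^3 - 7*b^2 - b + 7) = (b^2 - 25)/(b^2 - 6*b - 7)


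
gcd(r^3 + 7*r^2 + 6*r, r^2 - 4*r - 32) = 1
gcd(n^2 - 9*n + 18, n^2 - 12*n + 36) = n - 6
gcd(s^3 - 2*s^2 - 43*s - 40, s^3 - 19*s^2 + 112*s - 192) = s - 8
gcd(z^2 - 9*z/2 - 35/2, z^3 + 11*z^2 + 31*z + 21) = 1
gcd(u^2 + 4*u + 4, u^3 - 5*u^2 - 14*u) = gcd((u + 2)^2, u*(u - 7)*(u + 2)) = u + 2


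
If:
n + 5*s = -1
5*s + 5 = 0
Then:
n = 4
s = -1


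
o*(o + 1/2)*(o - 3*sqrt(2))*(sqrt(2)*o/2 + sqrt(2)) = sqrt(2)*o^4/2 - 3*o^3 + 5*sqrt(2)*o^3/4 - 15*o^2/2 + sqrt(2)*o^2/2 - 3*o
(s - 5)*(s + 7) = s^2 + 2*s - 35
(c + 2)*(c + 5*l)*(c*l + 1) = c^3*l + 5*c^2*l^2 + 2*c^2*l + c^2 + 10*c*l^2 + 5*c*l + 2*c + 10*l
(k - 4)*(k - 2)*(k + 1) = k^3 - 5*k^2 + 2*k + 8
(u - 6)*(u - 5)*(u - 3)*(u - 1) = u^4 - 15*u^3 + 77*u^2 - 153*u + 90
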